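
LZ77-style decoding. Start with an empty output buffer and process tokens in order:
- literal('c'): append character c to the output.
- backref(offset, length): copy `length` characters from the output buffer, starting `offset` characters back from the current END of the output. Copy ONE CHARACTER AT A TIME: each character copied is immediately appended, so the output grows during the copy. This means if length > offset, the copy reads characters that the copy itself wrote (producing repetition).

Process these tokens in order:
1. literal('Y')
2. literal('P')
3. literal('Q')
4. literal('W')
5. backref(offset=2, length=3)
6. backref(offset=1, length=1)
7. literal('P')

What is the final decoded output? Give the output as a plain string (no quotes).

Answer: YPQWQWQQP

Derivation:
Token 1: literal('Y'). Output: "Y"
Token 2: literal('P'). Output: "YP"
Token 3: literal('Q'). Output: "YPQ"
Token 4: literal('W'). Output: "YPQW"
Token 5: backref(off=2, len=3) (overlapping!). Copied 'QWQ' from pos 2. Output: "YPQWQWQ"
Token 6: backref(off=1, len=1). Copied 'Q' from pos 6. Output: "YPQWQWQQ"
Token 7: literal('P'). Output: "YPQWQWQQP"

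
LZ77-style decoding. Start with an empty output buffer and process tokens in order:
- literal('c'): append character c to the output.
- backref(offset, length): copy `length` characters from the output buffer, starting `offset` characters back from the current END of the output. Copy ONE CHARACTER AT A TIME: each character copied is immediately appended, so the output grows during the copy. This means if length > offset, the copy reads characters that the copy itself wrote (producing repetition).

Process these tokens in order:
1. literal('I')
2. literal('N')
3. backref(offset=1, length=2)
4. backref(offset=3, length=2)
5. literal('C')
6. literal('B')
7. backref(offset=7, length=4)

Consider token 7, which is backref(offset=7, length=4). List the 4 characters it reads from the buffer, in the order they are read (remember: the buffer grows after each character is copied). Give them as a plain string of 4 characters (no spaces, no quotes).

Answer: NNNN

Derivation:
Token 1: literal('I'). Output: "I"
Token 2: literal('N'). Output: "IN"
Token 3: backref(off=1, len=2) (overlapping!). Copied 'NN' from pos 1. Output: "INNN"
Token 4: backref(off=3, len=2). Copied 'NN' from pos 1. Output: "INNNNN"
Token 5: literal('C'). Output: "INNNNNC"
Token 6: literal('B'). Output: "INNNNNCB"
Token 7: backref(off=7, len=4). Buffer before: "INNNNNCB" (len 8)
  byte 1: read out[1]='N', append. Buffer now: "INNNNNCBN"
  byte 2: read out[2]='N', append. Buffer now: "INNNNNCBNN"
  byte 3: read out[3]='N', append. Buffer now: "INNNNNCBNNN"
  byte 4: read out[4]='N', append. Buffer now: "INNNNNCBNNNN"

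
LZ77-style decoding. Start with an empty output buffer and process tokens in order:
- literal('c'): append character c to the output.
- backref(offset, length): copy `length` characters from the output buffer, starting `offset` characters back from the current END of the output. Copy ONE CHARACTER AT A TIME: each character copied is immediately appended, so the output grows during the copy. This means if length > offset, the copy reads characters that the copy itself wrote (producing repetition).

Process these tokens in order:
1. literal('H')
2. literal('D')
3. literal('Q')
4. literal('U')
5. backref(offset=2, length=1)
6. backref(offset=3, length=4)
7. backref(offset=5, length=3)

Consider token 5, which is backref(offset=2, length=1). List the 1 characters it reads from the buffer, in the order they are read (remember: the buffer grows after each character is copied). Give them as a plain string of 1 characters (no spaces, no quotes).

Token 1: literal('H'). Output: "H"
Token 2: literal('D'). Output: "HD"
Token 3: literal('Q'). Output: "HDQ"
Token 4: literal('U'). Output: "HDQU"
Token 5: backref(off=2, len=1). Buffer before: "HDQU" (len 4)
  byte 1: read out[2]='Q', append. Buffer now: "HDQUQ"

Answer: Q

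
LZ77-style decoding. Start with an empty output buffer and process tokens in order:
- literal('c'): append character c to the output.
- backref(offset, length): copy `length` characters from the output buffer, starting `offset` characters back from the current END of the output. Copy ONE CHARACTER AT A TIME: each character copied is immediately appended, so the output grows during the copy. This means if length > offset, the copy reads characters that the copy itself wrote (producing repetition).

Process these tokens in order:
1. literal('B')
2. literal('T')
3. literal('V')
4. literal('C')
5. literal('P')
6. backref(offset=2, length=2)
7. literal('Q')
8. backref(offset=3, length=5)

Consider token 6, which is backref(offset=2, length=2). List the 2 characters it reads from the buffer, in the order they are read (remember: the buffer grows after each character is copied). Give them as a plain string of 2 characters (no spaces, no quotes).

Answer: CP

Derivation:
Token 1: literal('B'). Output: "B"
Token 2: literal('T'). Output: "BT"
Token 3: literal('V'). Output: "BTV"
Token 4: literal('C'). Output: "BTVC"
Token 5: literal('P'). Output: "BTVCP"
Token 6: backref(off=2, len=2). Buffer before: "BTVCP" (len 5)
  byte 1: read out[3]='C', append. Buffer now: "BTVCPC"
  byte 2: read out[4]='P', append. Buffer now: "BTVCPCP"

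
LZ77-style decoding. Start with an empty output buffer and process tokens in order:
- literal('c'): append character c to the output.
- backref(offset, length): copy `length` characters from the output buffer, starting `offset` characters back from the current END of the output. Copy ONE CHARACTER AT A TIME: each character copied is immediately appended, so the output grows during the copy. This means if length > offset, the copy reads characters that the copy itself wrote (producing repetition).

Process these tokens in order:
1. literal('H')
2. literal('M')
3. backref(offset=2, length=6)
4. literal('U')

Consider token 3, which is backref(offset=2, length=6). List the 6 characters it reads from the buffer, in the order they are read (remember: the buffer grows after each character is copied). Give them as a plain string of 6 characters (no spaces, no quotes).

Answer: HMHMHM

Derivation:
Token 1: literal('H'). Output: "H"
Token 2: literal('M'). Output: "HM"
Token 3: backref(off=2, len=6). Buffer before: "HM" (len 2)
  byte 1: read out[0]='H', append. Buffer now: "HMH"
  byte 2: read out[1]='M', append. Buffer now: "HMHM"
  byte 3: read out[2]='H', append. Buffer now: "HMHMH"
  byte 4: read out[3]='M', append. Buffer now: "HMHMHM"
  byte 5: read out[4]='H', append. Buffer now: "HMHMHMH"
  byte 6: read out[5]='M', append. Buffer now: "HMHMHMHM"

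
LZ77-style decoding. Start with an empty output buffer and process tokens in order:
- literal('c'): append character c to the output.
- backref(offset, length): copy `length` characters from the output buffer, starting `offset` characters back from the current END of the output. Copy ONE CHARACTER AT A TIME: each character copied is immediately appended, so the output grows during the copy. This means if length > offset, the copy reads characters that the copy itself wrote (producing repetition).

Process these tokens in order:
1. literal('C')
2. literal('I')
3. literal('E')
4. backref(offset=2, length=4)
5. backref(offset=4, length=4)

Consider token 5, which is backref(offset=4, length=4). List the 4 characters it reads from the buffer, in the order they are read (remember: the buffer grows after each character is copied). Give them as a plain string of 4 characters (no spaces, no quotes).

Token 1: literal('C'). Output: "C"
Token 2: literal('I'). Output: "CI"
Token 3: literal('E'). Output: "CIE"
Token 4: backref(off=2, len=4) (overlapping!). Copied 'IEIE' from pos 1. Output: "CIEIEIE"
Token 5: backref(off=4, len=4). Buffer before: "CIEIEIE" (len 7)
  byte 1: read out[3]='I', append. Buffer now: "CIEIEIEI"
  byte 2: read out[4]='E', append. Buffer now: "CIEIEIEIE"
  byte 3: read out[5]='I', append. Buffer now: "CIEIEIEIEI"
  byte 4: read out[6]='E', append. Buffer now: "CIEIEIEIEIE"

Answer: IEIE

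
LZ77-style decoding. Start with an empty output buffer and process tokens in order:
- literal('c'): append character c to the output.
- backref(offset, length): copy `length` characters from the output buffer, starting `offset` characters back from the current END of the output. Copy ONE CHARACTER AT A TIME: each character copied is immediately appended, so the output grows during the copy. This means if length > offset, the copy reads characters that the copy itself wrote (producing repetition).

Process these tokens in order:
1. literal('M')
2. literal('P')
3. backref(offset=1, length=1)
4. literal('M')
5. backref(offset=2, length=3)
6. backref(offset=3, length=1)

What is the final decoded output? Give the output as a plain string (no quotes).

Answer: MPPMPMPP

Derivation:
Token 1: literal('M'). Output: "M"
Token 2: literal('P'). Output: "MP"
Token 3: backref(off=1, len=1). Copied 'P' from pos 1. Output: "MPP"
Token 4: literal('M'). Output: "MPPM"
Token 5: backref(off=2, len=3) (overlapping!). Copied 'PMP' from pos 2. Output: "MPPMPMP"
Token 6: backref(off=3, len=1). Copied 'P' from pos 4. Output: "MPPMPMPP"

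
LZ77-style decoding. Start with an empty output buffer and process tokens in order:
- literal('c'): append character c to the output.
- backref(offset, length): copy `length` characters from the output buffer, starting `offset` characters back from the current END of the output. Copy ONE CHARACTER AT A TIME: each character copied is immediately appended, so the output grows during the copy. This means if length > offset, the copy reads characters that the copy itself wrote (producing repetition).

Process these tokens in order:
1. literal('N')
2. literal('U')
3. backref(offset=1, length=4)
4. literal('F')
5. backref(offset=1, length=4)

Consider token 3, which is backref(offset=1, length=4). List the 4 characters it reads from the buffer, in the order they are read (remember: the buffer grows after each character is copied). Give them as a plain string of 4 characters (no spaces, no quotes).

Answer: UUUU

Derivation:
Token 1: literal('N'). Output: "N"
Token 2: literal('U'). Output: "NU"
Token 3: backref(off=1, len=4). Buffer before: "NU" (len 2)
  byte 1: read out[1]='U', append. Buffer now: "NUU"
  byte 2: read out[2]='U', append. Buffer now: "NUUU"
  byte 3: read out[3]='U', append. Buffer now: "NUUUU"
  byte 4: read out[4]='U', append. Buffer now: "NUUUUU"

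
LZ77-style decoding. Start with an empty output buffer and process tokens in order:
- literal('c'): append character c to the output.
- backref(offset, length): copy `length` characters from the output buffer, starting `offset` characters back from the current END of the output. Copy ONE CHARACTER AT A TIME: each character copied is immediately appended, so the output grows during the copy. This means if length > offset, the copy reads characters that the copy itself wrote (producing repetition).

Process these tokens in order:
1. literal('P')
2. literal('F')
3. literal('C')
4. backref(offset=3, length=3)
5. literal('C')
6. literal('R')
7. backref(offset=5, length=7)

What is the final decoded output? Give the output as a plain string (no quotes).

Token 1: literal('P'). Output: "P"
Token 2: literal('F'). Output: "PF"
Token 3: literal('C'). Output: "PFC"
Token 4: backref(off=3, len=3). Copied 'PFC' from pos 0. Output: "PFCPFC"
Token 5: literal('C'). Output: "PFCPFCC"
Token 6: literal('R'). Output: "PFCPFCCR"
Token 7: backref(off=5, len=7) (overlapping!). Copied 'PFCCRPF' from pos 3. Output: "PFCPFCCRPFCCRPF"

Answer: PFCPFCCRPFCCRPF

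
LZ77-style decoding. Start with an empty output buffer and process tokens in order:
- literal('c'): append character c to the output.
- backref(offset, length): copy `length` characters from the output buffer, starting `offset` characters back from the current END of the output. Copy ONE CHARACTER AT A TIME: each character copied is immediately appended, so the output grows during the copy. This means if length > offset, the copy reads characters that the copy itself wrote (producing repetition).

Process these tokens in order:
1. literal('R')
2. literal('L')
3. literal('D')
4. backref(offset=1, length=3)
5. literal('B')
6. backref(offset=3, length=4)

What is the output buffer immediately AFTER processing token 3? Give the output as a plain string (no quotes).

Answer: RLD

Derivation:
Token 1: literal('R'). Output: "R"
Token 2: literal('L'). Output: "RL"
Token 3: literal('D'). Output: "RLD"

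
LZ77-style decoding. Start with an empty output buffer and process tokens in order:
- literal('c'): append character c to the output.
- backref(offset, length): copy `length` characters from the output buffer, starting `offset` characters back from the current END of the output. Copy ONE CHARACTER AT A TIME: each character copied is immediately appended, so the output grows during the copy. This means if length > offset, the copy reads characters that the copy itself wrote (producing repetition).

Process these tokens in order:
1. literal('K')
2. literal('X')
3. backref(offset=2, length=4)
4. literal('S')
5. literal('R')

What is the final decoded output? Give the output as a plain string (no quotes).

Token 1: literal('K'). Output: "K"
Token 2: literal('X'). Output: "KX"
Token 3: backref(off=2, len=4) (overlapping!). Copied 'KXKX' from pos 0. Output: "KXKXKX"
Token 4: literal('S'). Output: "KXKXKXS"
Token 5: literal('R'). Output: "KXKXKXSR"

Answer: KXKXKXSR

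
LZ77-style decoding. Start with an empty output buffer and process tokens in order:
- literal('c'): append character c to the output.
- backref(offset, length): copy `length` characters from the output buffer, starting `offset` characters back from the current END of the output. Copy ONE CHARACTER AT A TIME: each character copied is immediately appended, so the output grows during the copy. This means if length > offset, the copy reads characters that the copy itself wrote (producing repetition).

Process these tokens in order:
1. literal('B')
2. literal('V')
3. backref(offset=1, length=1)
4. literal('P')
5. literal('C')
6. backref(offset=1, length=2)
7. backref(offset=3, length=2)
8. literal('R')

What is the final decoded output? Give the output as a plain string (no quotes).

Answer: BVVPCCCCCR

Derivation:
Token 1: literal('B'). Output: "B"
Token 2: literal('V'). Output: "BV"
Token 3: backref(off=1, len=1). Copied 'V' from pos 1. Output: "BVV"
Token 4: literal('P'). Output: "BVVP"
Token 5: literal('C'). Output: "BVVPC"
Token 6: backref(off=1, len=2) (overlapping!). Copied 'CC' from pos 4. Output: "BVVPCCC"
Token 7: backref(off=3, len=2). Copied 'CC' from pos 4. Output: "BVVPCCCCC"
Token 8: literal('R'). Output: "BVVPCCCCCR"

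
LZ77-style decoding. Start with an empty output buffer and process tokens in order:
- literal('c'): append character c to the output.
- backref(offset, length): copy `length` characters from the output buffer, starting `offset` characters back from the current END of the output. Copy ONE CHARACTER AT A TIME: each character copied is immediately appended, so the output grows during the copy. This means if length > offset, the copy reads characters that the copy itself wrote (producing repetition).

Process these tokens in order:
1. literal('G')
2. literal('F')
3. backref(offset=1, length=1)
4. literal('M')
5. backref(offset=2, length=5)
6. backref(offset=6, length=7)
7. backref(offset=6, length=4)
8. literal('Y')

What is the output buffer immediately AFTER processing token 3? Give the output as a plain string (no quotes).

Token 1: literal('G'). Output: "G"
Token 2: literal('F'). Output: "GF"
Token 3: backref(off=1, len=1). Copied 'F' from pos 1. Output: "GFF"

Answer: GFF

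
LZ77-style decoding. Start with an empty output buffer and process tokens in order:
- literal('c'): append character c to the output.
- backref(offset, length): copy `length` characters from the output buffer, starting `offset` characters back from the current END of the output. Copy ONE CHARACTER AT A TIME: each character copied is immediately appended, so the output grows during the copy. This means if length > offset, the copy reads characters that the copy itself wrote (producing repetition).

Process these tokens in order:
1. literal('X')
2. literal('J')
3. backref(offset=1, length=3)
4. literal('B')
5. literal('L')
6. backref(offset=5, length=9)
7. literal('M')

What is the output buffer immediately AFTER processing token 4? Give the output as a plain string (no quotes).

Token 1: literal('X'). Output: "X"
Token 2: literal('J'). Output: "XJ"
Token 3: backref(off=1, len=3) (overlapping!). Copied 'JJJ' from pos 1. Output: "XJJJJ"
Token 4: literal('B'). Output: "XJJJJB"

Answer: XJJJJB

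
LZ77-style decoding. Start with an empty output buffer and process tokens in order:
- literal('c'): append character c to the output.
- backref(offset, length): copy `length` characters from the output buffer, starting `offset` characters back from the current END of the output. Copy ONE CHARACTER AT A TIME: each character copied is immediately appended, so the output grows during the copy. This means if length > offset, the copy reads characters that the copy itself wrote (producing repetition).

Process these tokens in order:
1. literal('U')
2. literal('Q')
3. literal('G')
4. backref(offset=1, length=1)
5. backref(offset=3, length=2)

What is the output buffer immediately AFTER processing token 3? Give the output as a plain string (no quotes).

Token 1: literal('U'). Output: "U"
Token 2: literal('Q'). Output: "UQ"
Token 3: literal('G'). Output: "UQG"

Answer: UQG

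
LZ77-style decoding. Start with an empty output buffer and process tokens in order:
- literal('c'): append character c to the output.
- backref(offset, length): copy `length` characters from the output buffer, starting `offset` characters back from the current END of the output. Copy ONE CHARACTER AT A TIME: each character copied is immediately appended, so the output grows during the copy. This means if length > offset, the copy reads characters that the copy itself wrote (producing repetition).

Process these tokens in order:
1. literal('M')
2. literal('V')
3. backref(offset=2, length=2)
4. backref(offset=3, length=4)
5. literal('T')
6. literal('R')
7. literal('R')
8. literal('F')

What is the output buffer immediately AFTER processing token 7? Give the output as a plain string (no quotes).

Token 1: literal('M'). Output: "M"
Token 2: literal('V'). Output: "MV"
Token 3: backref(off=2, len=2). Copied 'MV' from pos 0. Output: "MVMV"
Token 4: backref(off=3, len=4) (overlapping!). Copied 'VMVV' from pos 1. Output: "MVMVVMVV"
Token 5: literal('T'). Output: "MVMVVMVVT"
Token 6: literal('R'). Output: "MVMVVMVVTR"
Token 7: literal('R'). Output: "MVMVVMVVTRR"

Answer: MVMVVMVVTRR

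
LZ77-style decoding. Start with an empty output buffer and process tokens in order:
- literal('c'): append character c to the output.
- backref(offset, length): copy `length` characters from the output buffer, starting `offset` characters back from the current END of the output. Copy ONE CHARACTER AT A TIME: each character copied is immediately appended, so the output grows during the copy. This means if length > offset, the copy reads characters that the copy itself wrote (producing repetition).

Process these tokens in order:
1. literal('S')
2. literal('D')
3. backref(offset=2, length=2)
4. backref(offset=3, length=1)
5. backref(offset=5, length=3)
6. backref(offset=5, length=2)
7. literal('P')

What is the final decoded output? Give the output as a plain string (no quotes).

Answer: SDSDDSDSDDP

Derivation:
Token 1: literal('S'). Output: "S"
Token 2: literal('D'). Output: "SD"
Token 3: backref(off=2, len=2). Copied 'SD' from pos 0. Output: "SDSD"
Token 4: backref(off=3, len=1). Copied 'D' from pos 1. Output: "SDSDD"
Token 5: backref(off=5, len=3). Copied 'SDS' from pos 0. Output: "SDSDDSDS"
Token 6: backref(off=5, len=2). Copied 'DD' from pos 3. Output: "SDSDDSDSDD"
Token 7: literal('P'). Output: "SDSDDSDSDDP"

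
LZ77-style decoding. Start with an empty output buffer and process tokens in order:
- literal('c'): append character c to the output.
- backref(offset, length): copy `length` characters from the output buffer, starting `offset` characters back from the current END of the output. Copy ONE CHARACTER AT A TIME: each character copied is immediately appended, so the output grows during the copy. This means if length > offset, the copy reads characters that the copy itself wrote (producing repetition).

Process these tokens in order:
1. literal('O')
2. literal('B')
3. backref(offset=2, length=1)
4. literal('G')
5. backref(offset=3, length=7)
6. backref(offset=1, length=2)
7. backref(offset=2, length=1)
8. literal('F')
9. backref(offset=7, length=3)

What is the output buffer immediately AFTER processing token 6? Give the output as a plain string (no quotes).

Token 1: literal('O'). Output: "O"
Token 2: literal('B'). Output: "OB"
Token 3: backref(off=2, len=1). Copied 'O' from pos 0. Output: "OBO"
Token 4: literal('G'). Output: "OBOG"
Token 5: backref(off=3, len=7) (overlapping!). Copied 'BOGBOGB' from pos 1. Output: "OBOGBOGBOGB"
Token 6: backref(off=1, len=2) (overlapping!). Copied 'BB' from pos 10. Output: "OBOGBOGBOGBBB"

Answer: OBOGBOGBOGBBB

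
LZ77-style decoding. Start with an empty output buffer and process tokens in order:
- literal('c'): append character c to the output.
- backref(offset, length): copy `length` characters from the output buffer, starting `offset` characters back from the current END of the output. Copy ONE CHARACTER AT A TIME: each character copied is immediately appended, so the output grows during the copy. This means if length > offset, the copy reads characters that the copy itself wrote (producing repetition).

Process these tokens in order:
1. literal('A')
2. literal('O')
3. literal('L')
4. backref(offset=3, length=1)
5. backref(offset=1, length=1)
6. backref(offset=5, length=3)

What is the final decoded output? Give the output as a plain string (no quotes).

Token 1: literal('A'). Output: "A"
Token 2: literal('O'). Output: "AO"
Token 3: literal('L'). Output: "AOL"
Token 4: backref(off=3, len=1). Copied 'A' from pos 0. Output: "AOLA"
Token 5: backref(off=1, len=1). Copied 'A' from pos 3. Output: "AOLAA"
Token 6: backref(off=5, len=3). Copied 'AOL' from pos 0. Output: "AOLAAAOL"

Answer: AOLAAAOL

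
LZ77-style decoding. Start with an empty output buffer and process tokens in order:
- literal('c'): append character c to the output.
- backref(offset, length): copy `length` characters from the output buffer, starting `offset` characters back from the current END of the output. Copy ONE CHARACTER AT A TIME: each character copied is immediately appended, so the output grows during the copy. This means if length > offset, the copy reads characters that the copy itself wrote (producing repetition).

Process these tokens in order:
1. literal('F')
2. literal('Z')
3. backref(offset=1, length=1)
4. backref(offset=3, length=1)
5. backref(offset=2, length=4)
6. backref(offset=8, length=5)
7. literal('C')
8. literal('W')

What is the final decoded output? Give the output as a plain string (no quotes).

Token 1: literal('F'). Output: "F"
Token 2: literal('Z'). Output: "FZ"
Token 3: backref(off=1, len=1). Copied 'Z' from pos 1. Output: "FZZ"
Token 4: backref(off=3, len=1). Copied 'F' from pos 0. Output: "FZZF"
Token 5: backref(off=2, len=4) (overlapping!). Copied 'ZFZF' from pos 2. Output: "FZZFZFZF"
Token 6: backref(off=8, len=5). Copied 'FZZFZ' from pos 0. Output: "FZZFZFZFFZZFZ"
Token 7: literal('C'). Output: "FZZFZFZFFZZFZC"
Token 8: literal('W'). Output: "FZZFZFZFFZZFZCW"

Answer: FZZFZFZFFZZFZCW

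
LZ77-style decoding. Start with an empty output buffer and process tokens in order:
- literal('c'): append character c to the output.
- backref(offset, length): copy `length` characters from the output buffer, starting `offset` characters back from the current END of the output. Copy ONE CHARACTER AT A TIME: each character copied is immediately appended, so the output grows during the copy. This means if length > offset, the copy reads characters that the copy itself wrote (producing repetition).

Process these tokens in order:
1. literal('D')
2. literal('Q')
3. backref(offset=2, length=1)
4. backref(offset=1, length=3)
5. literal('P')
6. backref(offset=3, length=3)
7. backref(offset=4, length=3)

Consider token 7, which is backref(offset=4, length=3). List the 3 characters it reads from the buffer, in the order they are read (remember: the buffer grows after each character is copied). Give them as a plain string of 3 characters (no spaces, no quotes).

Answer: PDD

Derivation:
Token 1: literal('D'). Output: "D"
Token 2: literal('Q'). Output: "DQ"
Token 3: backref(off=2, len=1). Copied 'D' from pos 0. Output: "DQD"
Token 4: backref(off=1, len=3) (overlapping!). Copied 'DDD' from pos 2. Output: "DQDDDD"
Token 5: literal('P'). Output: "DQDDDDP"
Token 6: backref(off=3, len=3). Copied 'DDP' from pos 4. Output: "DQDDDDPDDP"
Token 7: backref(off=4, len=3). Buffer before: "DQDDDDPDDP" (len 10)
  byte 1: read out[6]='P', append. Buffer now: "DQDDDDPDDPP"
  byte 2: read out[7]='D', append. Buffer now: "DQDDDDPDDPPD"
  byte 3: read out[8]='D', append. Buffer now: "DQDDDDPDDPPDD"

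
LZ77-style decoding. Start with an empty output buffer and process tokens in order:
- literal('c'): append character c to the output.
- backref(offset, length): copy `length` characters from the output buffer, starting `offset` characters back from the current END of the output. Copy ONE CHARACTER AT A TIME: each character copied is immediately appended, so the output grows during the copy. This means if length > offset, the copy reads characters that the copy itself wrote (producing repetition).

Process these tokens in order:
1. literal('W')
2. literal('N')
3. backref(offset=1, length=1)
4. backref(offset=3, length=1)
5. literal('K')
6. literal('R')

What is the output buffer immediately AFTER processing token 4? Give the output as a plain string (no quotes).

Token 1: literal('W'). Output: "W"
Token 2: literal('N'). Output: "WN"
Token 3: backref(off=1, len=1). Copied 'N' from pos 1. Output: "WNN"
Token 4: backref(off=3, len=1). Copied 'W' from pos 0. Output: "WNNW"

Answer: WNNW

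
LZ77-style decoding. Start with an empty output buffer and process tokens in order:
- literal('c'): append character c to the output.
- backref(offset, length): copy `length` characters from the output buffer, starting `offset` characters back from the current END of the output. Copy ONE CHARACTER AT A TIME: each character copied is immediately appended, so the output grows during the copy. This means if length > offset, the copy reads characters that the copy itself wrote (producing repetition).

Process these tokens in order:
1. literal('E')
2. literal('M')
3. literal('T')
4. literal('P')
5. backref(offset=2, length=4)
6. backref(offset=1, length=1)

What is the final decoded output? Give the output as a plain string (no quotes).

Token 1: literal('E'). Output: "E"
Token 2: literal('M'). Output: "EM"
Token 3: literal('T'). Output: "EMT"
Token 4: literal('P'). Output: "EMTP"
Token 5: backref(off=2, len=4) (overlapping!). Copied 'TPTP' from pos 2. Output: "EMTPTPTP"
Token 6: backref(off=1, len=1). Copied 'P' from pos 7. Output: "EMTPTPTPP"

Answer: EMTPTPTPP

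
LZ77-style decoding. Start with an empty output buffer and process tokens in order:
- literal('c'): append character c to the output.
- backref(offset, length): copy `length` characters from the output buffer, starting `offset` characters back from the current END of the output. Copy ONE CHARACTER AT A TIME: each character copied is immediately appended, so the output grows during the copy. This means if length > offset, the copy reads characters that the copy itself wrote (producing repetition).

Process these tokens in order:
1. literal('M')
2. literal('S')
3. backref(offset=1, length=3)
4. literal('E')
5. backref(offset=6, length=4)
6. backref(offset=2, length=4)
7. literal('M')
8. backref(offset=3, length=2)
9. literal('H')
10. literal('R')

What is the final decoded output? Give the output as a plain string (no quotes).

Answer: MSSSSEMSSSSSSSMSSHR

Derivation:
Token 1: literal('M'). Output: "M"
Token 2: literal('S'). Output: "MS"
Token 3: backref(off=1, len=3) (overlapping!). Copied 'SSS' from pos 1. Output: "MSSSS"
Token 4: literal('E'). Output: "MSSSSE"
Token 5: backref(off=6, len=4). Copied 'MSSS' from pos 0. Output: "MSSSSEMSSS"
Token 6: backref(off=2, len=4) (overlapping!). Copied 'SSSS' from pos 8. Output: "MSSSSEMSSSSSSS"
Token 7: literal('M'). Output: "MSSSSEMSSSSSSSM"
Token 8: backref(off=3, len=2). Copied 'SS' from pos 12. Output: "MSSSSEMSSSSSSSMSS"
Token 9: literal('H'). Output: "MSSSSEMSSSSSSSMSSH"
Token 10: literal('R'). Output: "MSSSSEMSSSSSSSMSSHR"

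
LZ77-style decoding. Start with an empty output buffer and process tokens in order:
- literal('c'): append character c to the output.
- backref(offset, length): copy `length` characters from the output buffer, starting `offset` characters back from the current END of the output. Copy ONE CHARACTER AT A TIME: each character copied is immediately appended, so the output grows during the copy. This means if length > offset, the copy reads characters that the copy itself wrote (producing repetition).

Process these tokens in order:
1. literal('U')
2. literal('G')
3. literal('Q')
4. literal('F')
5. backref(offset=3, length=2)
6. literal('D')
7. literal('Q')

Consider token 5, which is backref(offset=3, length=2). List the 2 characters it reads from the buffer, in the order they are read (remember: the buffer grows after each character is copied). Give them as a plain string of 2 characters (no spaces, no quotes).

Answer: GQ

Derivation:
Token 1: literal('U'). Output: "U"
Token 2: literal('G'). Output: "UG"
Token 3: literal('Q'). Output: "UGQ"
Token 4: literal('F'). Output: "UGQF"
Token 5: backref(off=3, len=2). Buffer before: "UGQF" (len 4)
  byte 1: read out[1]='G', append. Buffer now: "UGQFG"
  byte 2: read out[2]='Q', append. Buffer now: "UGQFGQ"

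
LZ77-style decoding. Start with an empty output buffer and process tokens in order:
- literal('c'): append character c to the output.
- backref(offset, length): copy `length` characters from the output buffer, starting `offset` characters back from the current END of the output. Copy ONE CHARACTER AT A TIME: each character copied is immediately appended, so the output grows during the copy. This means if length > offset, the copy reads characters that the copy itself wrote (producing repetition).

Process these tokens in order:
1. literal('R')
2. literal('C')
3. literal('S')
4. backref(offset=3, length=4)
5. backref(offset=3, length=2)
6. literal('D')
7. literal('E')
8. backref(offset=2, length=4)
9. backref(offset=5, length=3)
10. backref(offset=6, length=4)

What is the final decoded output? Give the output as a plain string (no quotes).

Answer: RCSRCSRCSDEDEDEEDEEDEE

Derivation:
Token 1: literal('R'). Output: "R"
Token 2: literal('C'). Output: "RC"
Token 3: literal('S'). Output: "RCS"
Token 4: backref(off=3, len=4) (overlapping!). Copied 'RCSR' from pos 0. Output: "RCSRCSR"
Token 5: backref(off=3, len=2). Copied 'CS' from pos 4. Output: "RCSRCSRCS"
Token 6: literal('D'). Output: "RCSRCSRCSD"
Token 7: literal('E'). Output: "RCSRCSRCSDE"
Token 8: backref(off=2, len=4) (overlapping!). Copied 'DEDE' from pos 9. Output: "RCSRCSRCSDEDEDE"
Token 9: backref(off=5, len=3). Copied 'EDE' from pos 10. Output: "RCSRCSRCSDEDEDEEDE"
Token 10: backref(off=6, len=4). Copied 'EDEE' from pos 12. Output: "RCSRCSRCSDEDEDEEDEEDEE"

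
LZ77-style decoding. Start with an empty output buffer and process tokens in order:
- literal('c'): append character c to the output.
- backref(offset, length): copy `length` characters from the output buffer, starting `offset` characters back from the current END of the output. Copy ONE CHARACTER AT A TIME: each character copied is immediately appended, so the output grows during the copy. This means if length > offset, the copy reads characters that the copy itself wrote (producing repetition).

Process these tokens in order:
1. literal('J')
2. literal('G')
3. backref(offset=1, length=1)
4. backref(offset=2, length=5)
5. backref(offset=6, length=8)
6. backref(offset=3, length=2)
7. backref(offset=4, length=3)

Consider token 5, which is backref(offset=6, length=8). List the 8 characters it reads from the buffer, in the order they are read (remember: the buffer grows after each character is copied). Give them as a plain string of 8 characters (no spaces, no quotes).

Token 1: literal('J'). Output: "J"
Token 2: literal('G'). Output: "JG"
Token 3: backref(off=1, len=1). Copied 'G' from pos 1. Output: "JGG"
Token 4: backref(off=2, len=5) (overlapping!). Copied 'GGGGG' from pos 1. Output: "JGGGGGGG"
Token 5: backref(off=6, len=8). Buffer before: "JGGGGGGG" (len 8)
  byte 1: read out[2]='G', append. Buffer now: "JGGGGGGGG"
  byte 2: read out[3]='G', append. Buffer now: "JGGGGGGGGG"
  byte 3: read out[4]='G', append. Buffer now: "JGGGGGGGGGG"
  byte 4: read out[5]='G', append. Buffer now: "JGGGGGGGGGGG"
  byte 5: read out[6]='G', append. Buffer now: "JGGGGGGGGGGGG"
  byte 6: read out[7]='G', append. Buffer now: "JGGGGGGGGGGGGG"
  byte 7: read out[8]='G', append. Buffer now: "JGGGGGGGGGGGGGG"
  byte 8: read out[9]='G', append. Buffer now: "JGGGGGGGGGGGGGGG"

Answer: GGGGGGGG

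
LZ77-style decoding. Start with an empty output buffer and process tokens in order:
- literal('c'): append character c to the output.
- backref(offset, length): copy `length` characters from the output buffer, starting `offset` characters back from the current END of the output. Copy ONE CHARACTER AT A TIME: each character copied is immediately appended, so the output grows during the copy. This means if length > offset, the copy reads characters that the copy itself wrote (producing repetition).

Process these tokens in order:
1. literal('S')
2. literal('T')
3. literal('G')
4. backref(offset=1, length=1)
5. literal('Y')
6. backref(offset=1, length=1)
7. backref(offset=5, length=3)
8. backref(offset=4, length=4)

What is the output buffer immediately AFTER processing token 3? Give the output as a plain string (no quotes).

Token 1: literal('S'). Output: "S"
Token 2: literal('T'). Output: "ST"
Token 3: literal('G'). Output: "STG"

Answer: STG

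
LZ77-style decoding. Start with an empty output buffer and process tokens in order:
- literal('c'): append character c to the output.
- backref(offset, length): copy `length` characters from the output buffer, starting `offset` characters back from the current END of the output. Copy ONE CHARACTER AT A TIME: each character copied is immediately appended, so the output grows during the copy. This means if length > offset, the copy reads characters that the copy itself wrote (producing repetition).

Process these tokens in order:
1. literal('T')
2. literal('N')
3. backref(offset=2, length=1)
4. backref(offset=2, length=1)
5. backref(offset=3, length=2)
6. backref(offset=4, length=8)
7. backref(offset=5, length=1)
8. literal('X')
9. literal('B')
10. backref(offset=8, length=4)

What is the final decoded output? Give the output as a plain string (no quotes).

Token 1: literal('T'). Output: "T"
Token 2: literal('N'). Output: "TN"
Token 3: backref(off=2, len=1). Copied 'T' from pos 0. Output: "TNT"
Token 4: backref(off=2, len=1). Copied 'N' from pos 1. Output: "TNTN"
Token 5: backref(off=3, len=2). Copied 'NT' from pos 1. Output: "TNTNNT"
Token 6: backref(off=4, len=8) (overlapping!). Copied 'TNNTTNNT' from pos 2. Output: "TNTNNTTNNTTNNT"
Token 7: backref(off=5, len=1). Copied 'T' from pos 9. Output: "TNTNNTTNNTTNNTT"
Token 8: literal('X'). Output: "TNTNNTTNNTTNNTTX"
Token 9: literal('B'). Output: "TNTNNTTNNTTNNTTXB"
Token 10: backref(off=8, len=4). Copied 'TTNN' from pos 9. Output: "TNTNNTTNNTTNNTTXBTTNN"

Answer: TNTNNTTNNTTNNTTXBTTNN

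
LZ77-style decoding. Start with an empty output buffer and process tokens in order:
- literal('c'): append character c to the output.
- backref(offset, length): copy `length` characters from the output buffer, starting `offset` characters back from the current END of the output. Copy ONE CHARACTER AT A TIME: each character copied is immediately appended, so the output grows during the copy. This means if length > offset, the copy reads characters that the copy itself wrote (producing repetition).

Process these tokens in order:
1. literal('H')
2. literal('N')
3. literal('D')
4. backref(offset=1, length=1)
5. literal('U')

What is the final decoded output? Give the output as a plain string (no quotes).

Answer: HNDDU

Derivation:
Token 1: literal('H'). Output: "H"
Token 2: literal('N'). Output: "HN"
Token 3: literal('D'). Output: "HND"
Token 4: backref(off=1, len=1). Copied 'D' from pos 2. Output: "HNDD"
Token 5: literal('U'). Output: "HNDDU"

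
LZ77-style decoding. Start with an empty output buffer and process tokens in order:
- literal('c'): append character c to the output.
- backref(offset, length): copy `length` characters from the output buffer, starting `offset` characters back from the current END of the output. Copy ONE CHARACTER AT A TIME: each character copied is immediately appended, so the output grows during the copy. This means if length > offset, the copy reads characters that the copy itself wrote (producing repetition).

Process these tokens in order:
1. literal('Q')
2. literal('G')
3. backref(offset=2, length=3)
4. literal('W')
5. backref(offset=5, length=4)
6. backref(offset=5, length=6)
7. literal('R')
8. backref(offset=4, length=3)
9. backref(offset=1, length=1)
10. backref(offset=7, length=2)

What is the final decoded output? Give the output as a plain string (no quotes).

Token 1: literal('Q'). Output: "Q"
Token 2: literal('G'). Output: "QG"
Token 3: backref(off=2, len=3) (overlapping!). Copied 'QGQ' from pos 0. Output: "QGQGQ"
Token 4: literal('W'). Output: "QGQGQW"
Token 5: backref(off=5, len=4). Copied 'GQGQ' from pos 1. Output: "QGQGQWGQGQ"
Token 6: backref(off=5, len=6) (overlapping!). Copied 'WGQGQW' from pos 5. Output: "QGQGQWGQGQWGQGQW"
Token 7: literal('R'). Output: "QGQGQWGQGQWGQGQWR"
Token 8: backref(off=4, len=3). Copied 'GQW' from pos 13. Output: "QGQGQWGQGQWGQGQWRGQW"
Token 9: backref(off=1, len=1). Copied 'W' from pos 19. Output: "QGQGQWGQGQWGQGQWRGQWW"
Token 10: backref(off=7, len=2). Copied 'QW' from pos 14. Output: "QGQGQWGQGQWGQGQWRGQWWQW"

Answer: QGQGQWGQGQWGQGQWRGQWWQW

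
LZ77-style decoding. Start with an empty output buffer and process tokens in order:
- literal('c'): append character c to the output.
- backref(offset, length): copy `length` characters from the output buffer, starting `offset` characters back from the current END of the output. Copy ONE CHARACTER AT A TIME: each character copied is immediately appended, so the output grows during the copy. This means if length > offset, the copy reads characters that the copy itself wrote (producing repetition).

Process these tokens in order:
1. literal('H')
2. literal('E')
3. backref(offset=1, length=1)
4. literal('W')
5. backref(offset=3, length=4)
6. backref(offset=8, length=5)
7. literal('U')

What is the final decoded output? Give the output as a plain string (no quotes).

Answer: HEEWEEWEHEEWEU

Derivation:
Token 1: literal('H'). Output: "H"
Token 2: literal('E'). Output: "HE"
Token 3: backref(off=1, len=1). Copied 'E' from pos 1. Output: "HEE"
Token 4: literal('W'). Output: "HEEW"
Token 5: backref(off=3, len=4) (overlapping!). Copied 'EEWE' from pos 1. Output: "HEEWEEWE"
Token 6: backref(off=8, len=5). Copied 'HEEWE' from pos 0. Output: "HEEWEEWEHEEWE"
Token 7: literal('U'). Output: "HEEWEEWEHEEWEU"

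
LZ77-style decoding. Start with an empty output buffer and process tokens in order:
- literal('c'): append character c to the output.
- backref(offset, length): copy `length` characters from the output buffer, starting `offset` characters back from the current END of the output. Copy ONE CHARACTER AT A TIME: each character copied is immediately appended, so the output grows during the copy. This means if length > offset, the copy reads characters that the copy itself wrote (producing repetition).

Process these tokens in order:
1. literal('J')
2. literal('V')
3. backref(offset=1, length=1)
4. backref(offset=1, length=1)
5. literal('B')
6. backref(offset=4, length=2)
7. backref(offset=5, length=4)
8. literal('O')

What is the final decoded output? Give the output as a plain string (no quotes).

Token 1: literal('J'). Output: "J"
Token 2: literal('V'). Output: "JV"
Token 3: backref(off=1, len=1). Copied 'V' from pos 1. Output: "JVV"
Token 4: backref(off=1, len=1). Copied 'V' from pos 2. Output: "JVVV"
Token 5: literal('B'). Output: "JVVVB"
Token 6: backref(off=4, len=2). Copied 'VV' from pos 1. Output: "JVVVBVV"
Token 7: backref(off=5, len=4). Copied 'VVBV' from pos 2. Output: "JVVVBVVVVBV"
Token 8: literal('O'). Output: "JVVVBVVVVBVO"

Answer: JVVVBVVVVBVO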